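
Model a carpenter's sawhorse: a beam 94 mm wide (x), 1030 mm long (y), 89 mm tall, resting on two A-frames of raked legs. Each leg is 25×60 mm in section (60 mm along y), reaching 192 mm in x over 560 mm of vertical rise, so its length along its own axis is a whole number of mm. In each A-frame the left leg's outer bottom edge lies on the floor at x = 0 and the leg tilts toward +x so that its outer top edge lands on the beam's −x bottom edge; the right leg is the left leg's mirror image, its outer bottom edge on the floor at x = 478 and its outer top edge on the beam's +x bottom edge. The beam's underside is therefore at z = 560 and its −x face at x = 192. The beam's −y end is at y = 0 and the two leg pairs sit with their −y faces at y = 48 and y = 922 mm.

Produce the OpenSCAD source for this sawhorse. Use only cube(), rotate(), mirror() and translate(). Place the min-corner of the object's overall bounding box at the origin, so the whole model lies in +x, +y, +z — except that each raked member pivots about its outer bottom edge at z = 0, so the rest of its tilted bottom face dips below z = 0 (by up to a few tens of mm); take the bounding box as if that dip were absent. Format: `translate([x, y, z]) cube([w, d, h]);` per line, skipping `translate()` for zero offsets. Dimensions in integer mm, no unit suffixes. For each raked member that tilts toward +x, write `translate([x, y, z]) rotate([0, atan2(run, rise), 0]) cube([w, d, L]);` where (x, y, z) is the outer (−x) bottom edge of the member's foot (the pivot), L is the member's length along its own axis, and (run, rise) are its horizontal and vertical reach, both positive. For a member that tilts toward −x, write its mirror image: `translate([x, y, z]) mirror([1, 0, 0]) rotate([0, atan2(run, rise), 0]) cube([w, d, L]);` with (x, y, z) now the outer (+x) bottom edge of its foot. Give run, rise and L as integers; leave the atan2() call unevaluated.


translate([192, 0, 560]) cube([94, 1030, 89]);
translate([0, 48, 0]) rotate([0, atan2(192, 560), 0]) cube([25, 60, 592]);
translate([478, 48, 0]) mirror([1, 0, 0]) rotate([0, atan2(192, 560), 0]) cube([25, 60, 592]);
translate([0, 922, 0]) rotate([0, atan2(192, 560), 0]) cube([25, 60, 592]);
translate([478, 922, 0]) mirror([1, 0, 0]) rotate([0, atan2(192, 560), 0]) cube([25, 60, 592]);


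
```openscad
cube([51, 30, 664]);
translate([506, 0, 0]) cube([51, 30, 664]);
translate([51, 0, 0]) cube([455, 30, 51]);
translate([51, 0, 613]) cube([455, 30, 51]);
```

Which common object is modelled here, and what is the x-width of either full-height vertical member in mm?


A picture frame. The border width is 51 mm.

Four thin pieces enclosing a rectangular opening — a picture frame. The two full-height stiles are 664 mm tall; the top rail sits at z = 613 and is 51 mm tall, so the border above the opening is 664 − 613 = 51 mm, matching the stile x-width.


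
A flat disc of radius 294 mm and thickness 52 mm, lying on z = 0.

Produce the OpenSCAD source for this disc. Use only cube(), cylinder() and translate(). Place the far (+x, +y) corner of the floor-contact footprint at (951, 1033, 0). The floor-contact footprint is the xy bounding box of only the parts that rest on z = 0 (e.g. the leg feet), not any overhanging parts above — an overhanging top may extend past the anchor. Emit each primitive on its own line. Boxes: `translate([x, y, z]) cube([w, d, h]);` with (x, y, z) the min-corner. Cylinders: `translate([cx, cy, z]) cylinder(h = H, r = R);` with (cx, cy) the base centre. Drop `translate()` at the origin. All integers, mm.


translate([657, 739, 0]) cylinder(h = 52, r = 294);


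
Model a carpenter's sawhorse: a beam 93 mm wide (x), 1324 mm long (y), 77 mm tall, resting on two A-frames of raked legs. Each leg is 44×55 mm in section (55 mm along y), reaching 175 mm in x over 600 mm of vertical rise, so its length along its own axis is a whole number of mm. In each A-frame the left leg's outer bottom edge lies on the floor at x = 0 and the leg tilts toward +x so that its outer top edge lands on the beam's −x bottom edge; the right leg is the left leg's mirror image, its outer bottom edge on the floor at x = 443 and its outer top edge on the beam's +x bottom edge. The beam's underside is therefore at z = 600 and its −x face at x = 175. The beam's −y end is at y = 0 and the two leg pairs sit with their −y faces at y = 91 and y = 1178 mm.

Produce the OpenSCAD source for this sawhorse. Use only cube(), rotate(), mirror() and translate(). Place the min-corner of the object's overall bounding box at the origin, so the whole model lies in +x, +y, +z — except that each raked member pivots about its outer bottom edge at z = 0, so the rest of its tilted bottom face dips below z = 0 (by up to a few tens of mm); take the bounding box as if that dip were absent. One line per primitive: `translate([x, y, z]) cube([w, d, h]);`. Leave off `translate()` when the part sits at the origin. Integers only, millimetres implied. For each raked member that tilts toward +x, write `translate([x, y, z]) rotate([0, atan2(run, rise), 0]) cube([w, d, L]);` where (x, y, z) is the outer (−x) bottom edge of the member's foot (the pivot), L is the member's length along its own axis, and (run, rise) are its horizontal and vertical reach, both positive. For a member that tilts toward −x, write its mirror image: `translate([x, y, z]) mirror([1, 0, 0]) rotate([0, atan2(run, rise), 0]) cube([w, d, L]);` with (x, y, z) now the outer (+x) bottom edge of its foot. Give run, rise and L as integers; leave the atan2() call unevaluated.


translate([175, 0, 600]) cube([93, 1324, 77]);
translate([0, 91, 0]) rotate([0, atan2(175, 600), 0]) cube([44, 55, 625]);
translate([443, 91, 0]) mirror([1, 0, 0]) rotate([0, atan2(175, 600), 0]) cube([44, 55, 625]);
translate([0, 1178, 0]) rotate([0, atan2(175, 600), 0]) cube([44, 55, 625]);
translate([443, 1178, 0]) mirror([1, 0, 0]) rotate([0, atan2(175, 600), 0]) cube([44, 55, 625]);


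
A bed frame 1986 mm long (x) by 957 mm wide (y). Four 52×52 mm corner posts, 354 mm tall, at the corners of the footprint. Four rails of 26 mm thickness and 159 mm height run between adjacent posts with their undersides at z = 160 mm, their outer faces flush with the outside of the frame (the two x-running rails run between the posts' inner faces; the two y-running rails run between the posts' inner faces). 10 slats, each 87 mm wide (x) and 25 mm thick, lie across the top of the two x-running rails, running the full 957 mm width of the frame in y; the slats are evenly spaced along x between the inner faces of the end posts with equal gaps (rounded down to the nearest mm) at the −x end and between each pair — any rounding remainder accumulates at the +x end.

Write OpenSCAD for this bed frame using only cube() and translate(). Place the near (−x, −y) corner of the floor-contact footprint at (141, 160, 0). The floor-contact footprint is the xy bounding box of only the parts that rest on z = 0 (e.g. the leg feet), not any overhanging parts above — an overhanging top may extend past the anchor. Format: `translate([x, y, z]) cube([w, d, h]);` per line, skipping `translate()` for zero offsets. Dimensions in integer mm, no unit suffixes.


translate([141, 160, 0]) cube([52, 52, 354]);
translate([141, 1065, 0]) cube([52, 52, 354]);
translate([2075, 160, 0]) cube([52, 52, 354]);
translate([2075, 1065, 0]) cube([52, 52, 354]);
translate([193, 160, 160]) cube([1882, 26, 159]);
translate([193, 1091, 160]) cube([1882, 26, 159]);
translate([141, 212, 160]) cube([26, 853, 159]);
translate([2101, 212, 160]) cube([26, 853, 159]);
translate([285, 160, 319]) cube([87, 957, 25]);
translate([464, 160, 319]) cube([87, 957, 25]);
translate([643, 160, 319]) cube([87, 957, 25]);
translate([822, 160, 319]) cube([87, 957, 25]);
translate([1001, 160, 319]) cube([87, 957, 25]);
translate([1180, 160, 319]) cube([87, 957, 25]);
translate([1359, 160, 319]) cube([87, 957, 25]);
translate([1538, 160, 319]) cube([87, 957, 25]);
translate([1717, 160, 319]) cube([87, 957, 25]);
translate([1896, 160, 319]) cube([87, 957, 25]);


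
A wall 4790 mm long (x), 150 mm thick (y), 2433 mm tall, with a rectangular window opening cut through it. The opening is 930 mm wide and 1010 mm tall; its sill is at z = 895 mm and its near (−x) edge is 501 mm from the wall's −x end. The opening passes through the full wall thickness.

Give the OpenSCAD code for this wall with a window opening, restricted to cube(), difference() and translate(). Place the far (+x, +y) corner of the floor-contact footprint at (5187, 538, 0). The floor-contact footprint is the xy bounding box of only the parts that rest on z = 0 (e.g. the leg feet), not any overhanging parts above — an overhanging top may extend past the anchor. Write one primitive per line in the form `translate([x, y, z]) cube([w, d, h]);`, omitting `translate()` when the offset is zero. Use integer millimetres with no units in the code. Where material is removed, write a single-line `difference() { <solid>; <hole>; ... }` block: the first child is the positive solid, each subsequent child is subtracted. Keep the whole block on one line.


difference() { translate([397, 388, 0]) cube([4790, 150, 2433]); translate([898, 388, 895]) cube([930, 150, 1010]); }


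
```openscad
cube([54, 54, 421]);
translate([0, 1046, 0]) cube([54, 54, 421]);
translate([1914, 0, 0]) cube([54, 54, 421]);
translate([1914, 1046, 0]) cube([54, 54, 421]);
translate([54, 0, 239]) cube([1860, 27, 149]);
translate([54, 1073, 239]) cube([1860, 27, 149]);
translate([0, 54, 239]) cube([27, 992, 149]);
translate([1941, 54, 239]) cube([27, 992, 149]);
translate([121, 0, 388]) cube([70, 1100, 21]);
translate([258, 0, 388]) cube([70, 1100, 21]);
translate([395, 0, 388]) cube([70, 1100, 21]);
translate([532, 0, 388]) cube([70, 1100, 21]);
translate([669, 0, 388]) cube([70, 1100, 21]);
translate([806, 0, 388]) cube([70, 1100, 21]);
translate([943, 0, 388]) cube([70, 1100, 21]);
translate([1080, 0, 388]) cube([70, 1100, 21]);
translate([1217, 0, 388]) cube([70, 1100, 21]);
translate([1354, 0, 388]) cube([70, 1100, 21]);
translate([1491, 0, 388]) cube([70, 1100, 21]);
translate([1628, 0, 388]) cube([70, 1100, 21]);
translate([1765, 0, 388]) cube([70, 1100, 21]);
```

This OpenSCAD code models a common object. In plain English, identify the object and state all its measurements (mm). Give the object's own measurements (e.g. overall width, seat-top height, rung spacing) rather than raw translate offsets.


A bed frame 1968 mm long (x) by 1100 mm wide (y). Four 54×54 mm corner posts, 421 mm tall, at the corners of the footprint. Four rails of 27 mm thickness and 149 mm height run between adjacent posts with their undersides at z = 239 mm, their outer faces flush with the outside of the frame (the two x-running rails run between the posts' inner faces; the two y-running rails run between the posts' inner faces). 13 slats, each 70 mm wide (x) and 21 mm thick, lie across the top of the two x-running rails, running the full 1100 mm width of the frame in y; along x they sit between the end posts with a 67 mm gap after the −x posts and between neighbouring slats, leaving 79 mm before the +x posts.


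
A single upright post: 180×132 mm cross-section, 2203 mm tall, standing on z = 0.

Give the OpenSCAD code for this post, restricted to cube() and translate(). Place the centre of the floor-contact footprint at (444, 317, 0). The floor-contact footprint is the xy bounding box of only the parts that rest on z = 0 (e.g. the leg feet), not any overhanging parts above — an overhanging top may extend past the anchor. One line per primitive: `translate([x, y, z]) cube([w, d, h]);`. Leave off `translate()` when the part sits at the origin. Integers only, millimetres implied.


translate([354, 251, 0]) cube([180, 132, 2203]);


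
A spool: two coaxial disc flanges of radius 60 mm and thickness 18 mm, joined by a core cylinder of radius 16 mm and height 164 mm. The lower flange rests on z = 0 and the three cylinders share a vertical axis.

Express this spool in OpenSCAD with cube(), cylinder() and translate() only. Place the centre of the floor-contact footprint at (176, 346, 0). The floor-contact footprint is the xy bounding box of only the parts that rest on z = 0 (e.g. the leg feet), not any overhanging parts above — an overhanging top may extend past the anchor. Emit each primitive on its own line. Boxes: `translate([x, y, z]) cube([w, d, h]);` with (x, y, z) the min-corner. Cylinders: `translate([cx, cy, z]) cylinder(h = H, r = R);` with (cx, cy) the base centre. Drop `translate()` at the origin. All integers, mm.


translate([176, 346, 0]) cylinder(h = 18, r = 60);
translate([176, 346, 18]) cylinder(h = 164, r = 16);
translate([176, 346, 182]) cylinder(h = 18, r = 60);


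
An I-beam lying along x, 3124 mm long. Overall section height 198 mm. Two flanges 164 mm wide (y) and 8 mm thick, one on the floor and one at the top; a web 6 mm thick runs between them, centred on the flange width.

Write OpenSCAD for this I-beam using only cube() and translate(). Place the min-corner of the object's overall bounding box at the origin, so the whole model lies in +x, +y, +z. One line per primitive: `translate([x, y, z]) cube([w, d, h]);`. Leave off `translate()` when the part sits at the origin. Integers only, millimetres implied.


cube([3124, 164, 8]);
translate([0, 79, 8]) cube([3124, 6, 182]);
translate([0, 0, 190]) cube([3124, 164, 8]);


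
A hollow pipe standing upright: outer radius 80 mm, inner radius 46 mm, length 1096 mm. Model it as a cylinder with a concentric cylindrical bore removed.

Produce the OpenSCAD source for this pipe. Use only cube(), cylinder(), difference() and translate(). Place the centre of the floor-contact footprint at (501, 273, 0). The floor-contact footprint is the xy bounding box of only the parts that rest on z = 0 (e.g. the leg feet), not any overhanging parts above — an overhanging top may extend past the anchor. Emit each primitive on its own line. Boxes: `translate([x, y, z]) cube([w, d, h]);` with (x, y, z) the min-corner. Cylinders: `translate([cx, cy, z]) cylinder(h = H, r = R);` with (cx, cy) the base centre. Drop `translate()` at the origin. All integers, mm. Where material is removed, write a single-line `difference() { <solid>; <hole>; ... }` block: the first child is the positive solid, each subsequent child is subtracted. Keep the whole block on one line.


difference() { translate([501, 273, 0]) cylinder(h = 1096, r = 80); translate([501, 273, 0]) cylinder(h = 1096, r = 46); }


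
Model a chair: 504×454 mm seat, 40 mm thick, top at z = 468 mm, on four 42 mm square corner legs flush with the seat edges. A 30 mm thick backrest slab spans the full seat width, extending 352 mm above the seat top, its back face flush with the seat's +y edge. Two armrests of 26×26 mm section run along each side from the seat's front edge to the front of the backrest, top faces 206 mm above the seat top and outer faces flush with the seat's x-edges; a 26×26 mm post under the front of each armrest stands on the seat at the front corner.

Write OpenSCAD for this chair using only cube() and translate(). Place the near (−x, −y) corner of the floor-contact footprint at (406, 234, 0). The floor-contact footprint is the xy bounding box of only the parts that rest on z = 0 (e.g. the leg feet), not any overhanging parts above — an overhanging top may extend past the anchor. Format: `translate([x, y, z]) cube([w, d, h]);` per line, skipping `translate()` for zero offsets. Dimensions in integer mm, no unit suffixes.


// leg_h = 468 - 40 = 428
// arm post h = 206 - 26 = 180
translate([406, 234, 428]) cube([504, 454, 40]);
translate([406, 234, 0]) cube([42, 42, 428]);
translate([868, 234, 0]) cube([42, 42, 428]);
translate([406, 646, 0]) cube([42, 42, 428]);
translate([868, 646, 0]) cube([42, 42, 428]);
translate([406, 658, 468]) cube([504, 30, 352]);
translate([406, 234, 648]) cube([26, 424, 26]);
translate([884, 234, 648]) cube([26, 424, 26]);
translate([406, 234, 468]) cube([26, 26, 180]);
translate([884, 234, 468]) cube([26, 26, 180]);


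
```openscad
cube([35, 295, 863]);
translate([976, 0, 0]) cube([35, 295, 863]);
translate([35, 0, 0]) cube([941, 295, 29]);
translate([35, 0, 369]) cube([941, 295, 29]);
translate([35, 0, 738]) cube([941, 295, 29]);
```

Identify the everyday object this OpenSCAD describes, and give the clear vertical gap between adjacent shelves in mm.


A bookshelf. The clear shelf gap is 340 mm.

Two tall side panels with 3 horizontal boards between them — a bookshelf. The first two shelf undersides are at z = 0 and z = 369; with shelf thickness 29, the clear gap is 369 − 0 − 29 = 340 mm.


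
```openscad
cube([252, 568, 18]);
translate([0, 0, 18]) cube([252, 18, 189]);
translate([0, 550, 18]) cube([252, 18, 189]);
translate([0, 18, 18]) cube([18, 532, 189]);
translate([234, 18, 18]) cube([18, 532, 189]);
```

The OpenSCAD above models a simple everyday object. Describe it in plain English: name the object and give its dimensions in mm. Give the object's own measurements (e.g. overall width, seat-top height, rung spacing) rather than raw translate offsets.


An open-topped rectangular box: outside dimensions 252×568×207 mm, with a uniform wall and base thickness of 18 mm. The base is a full 252×568 slab on the floor; four walls sit on top of the base. The front and back walls (the −y and +y sides) span the full width; the two side walls fit between them.


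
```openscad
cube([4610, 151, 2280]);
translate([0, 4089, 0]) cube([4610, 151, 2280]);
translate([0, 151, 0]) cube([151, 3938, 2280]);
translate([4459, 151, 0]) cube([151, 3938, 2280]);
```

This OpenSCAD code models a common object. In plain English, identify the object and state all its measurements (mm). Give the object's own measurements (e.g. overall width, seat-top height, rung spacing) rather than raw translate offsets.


The wall frame of a small rectangular building: four walls, each 2280 mm tall and 151 mm thick, enclosing a footprint 4610 mm (x) by 4240 mm (y) outside-to-outside, with no floor or roof. The front and back walls (the −y and +y sides) span the full width; the two side walls fit between them.


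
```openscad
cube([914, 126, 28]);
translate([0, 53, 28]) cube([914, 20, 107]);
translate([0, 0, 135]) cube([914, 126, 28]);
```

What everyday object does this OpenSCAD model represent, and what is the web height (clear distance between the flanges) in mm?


An I-beam. The web height is 107 mm.

Two wide flanges with a thin centred web — an I-beam. Overall 163 mm minus two 28 mm flanges gives a web of 163 − 2·28 = 107 mm.


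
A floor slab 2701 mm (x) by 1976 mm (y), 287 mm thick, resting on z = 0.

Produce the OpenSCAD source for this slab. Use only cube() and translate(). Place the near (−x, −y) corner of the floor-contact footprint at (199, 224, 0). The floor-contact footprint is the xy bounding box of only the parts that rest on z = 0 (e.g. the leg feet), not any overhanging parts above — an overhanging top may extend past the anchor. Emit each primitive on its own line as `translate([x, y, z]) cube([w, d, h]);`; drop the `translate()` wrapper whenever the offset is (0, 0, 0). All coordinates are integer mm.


translate([199, 224, 0]) cube([2701, 1976, 287]);


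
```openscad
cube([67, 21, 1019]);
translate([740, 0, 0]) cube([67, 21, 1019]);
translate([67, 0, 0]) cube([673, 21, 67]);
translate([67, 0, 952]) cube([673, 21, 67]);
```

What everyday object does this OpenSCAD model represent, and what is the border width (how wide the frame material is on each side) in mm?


A picture frame. The border width is 67 mm.

Four thin pieces enclosing a rectangular opening — a picture frame. The two full-height stiles are 1019 mm tall; the top rail sits at z = 952 and is 67 mm tall, so the border above the opening is 1019 − 952 = 67 mm, matching the stile x-width.


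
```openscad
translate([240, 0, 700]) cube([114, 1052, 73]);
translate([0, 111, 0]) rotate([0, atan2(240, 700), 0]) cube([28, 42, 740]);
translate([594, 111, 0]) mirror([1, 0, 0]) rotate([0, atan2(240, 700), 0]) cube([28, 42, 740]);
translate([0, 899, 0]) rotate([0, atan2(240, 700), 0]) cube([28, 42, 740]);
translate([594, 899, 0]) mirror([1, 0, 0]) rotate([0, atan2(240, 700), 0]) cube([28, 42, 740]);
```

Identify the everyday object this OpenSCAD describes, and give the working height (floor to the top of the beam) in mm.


A sawhorse. The overall height is 773 mm.

A beam across two mirrored pairs of raked legs — a sawhorse. The beam's underside is at z = 700 (matching the legs' vertical rise in atan2(240, 700)) and the beam is 73 mm tall, so its top is at 700 + 73 = 773 mm. The raked legs top out at the beam's underside, so that is the highest point.


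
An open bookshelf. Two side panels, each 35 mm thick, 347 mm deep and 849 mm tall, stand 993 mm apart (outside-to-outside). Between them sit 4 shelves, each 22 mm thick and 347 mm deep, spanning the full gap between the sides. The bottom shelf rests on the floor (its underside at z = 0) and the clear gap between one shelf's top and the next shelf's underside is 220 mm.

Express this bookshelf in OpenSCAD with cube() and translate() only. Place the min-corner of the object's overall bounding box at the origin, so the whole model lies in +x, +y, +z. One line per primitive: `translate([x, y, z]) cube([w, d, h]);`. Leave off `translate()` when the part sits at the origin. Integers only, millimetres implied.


cube([35, 347, 849]);
translate([958, 0, 0]) cube([35, 347, 849]);
translate([35, 0, 0]) cube([923, 347, 22]);
translate([35, 0, 242]) cube([923, 347, 22]);
translate([35, 0, 484]) cube([923, 347, 22]);
translate([35, 0, 726]) cube([923, 347, 22]);


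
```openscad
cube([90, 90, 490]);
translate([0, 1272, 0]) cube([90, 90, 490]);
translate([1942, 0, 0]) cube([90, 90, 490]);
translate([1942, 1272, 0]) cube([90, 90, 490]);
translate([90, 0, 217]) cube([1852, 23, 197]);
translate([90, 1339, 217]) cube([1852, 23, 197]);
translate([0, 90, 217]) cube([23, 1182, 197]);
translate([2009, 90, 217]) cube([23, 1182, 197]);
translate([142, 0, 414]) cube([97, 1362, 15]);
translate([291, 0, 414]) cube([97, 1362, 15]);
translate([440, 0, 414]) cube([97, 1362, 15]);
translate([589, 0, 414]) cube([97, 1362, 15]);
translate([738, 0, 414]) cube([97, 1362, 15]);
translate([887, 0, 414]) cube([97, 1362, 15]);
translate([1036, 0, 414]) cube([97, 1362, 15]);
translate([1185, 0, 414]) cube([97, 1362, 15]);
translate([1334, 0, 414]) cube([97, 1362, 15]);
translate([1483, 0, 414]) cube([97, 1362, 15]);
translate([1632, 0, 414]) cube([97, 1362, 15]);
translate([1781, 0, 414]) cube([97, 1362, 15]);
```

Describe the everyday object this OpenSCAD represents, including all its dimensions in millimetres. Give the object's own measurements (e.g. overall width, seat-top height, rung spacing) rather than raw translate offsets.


A bed frame 2032 mm long (x) by 1362 mm wide (y). Four 90×90 mm corner posts, 490 mm tall, at the corners of the footprint. Four rails of 23 mm thickness and 197 mm height run between adjacent posts with their undersides at z = 217 mm, their outer faces flush with the outside of the frame (the two x-running rails run between the posts' inner faces; the two y-running rails run between the posts' inner faces). 12 slats, each 97 mm wide (x) and 15 mm thick, lie across the top of the two x-running rails, running the full 1362 mm width of the frame in y; along x they sit between the end posts with a 52 mm gap after the −x posts and between neighbouring slats, leaving 64 mm before the +x posts.


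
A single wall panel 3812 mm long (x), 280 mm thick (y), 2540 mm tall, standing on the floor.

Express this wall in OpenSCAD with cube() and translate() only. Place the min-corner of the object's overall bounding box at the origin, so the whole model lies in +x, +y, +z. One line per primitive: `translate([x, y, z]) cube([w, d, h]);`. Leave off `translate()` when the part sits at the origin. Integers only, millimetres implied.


cube([3812, 280, 2540]);


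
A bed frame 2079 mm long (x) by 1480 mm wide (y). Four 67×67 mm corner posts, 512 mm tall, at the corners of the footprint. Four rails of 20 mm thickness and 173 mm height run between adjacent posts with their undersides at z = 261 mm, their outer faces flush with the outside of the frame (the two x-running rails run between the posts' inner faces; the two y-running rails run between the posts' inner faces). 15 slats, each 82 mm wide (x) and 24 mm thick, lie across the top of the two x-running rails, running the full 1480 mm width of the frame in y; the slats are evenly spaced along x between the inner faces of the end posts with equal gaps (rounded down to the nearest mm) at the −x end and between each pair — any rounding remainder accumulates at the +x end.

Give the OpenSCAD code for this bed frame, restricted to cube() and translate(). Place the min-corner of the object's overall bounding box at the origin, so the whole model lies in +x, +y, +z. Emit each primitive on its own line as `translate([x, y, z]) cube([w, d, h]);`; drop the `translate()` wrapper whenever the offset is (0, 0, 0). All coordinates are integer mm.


cube([67, 67, 512]);
translate([0, 1413, 0]) cube([67, 67, 512]);
translate([2012, 0, 0]) cube([67, 67, 512]);
translate([2012, 1413, 0]) cube([67, 67, 512]);
translate([67, 0, 261]) cube([1945, 20, 173]);
translate([67, 1460, 261]) cube([1945, 20, 173]);
translate([0, 67, 261]) cube([20, 1346, 173]);
translate([2059, 67, 261]) cube([20, 1346, 173]);
translate([111, 0, 434]) cube([82, 1480, 24]);
translate([237, 0, 434]) cube([82, 1480, 24]);
translate([363, 0, 434]) cube([82, 1480, 24]);
translate([489, 0, 434]) cube([82, 1480, 24]);
translate([615, 0, 434]) cube([82, 1480, 24]);
translate([741, 0, 434]) cube([82, 1480, 24]);
translate([867, 0, 434]) cube([82, 1480, 24]);
translate([993, 0, 434]) cube([82, 1480, 24]);
translate([1119, 0, 434]) cube([82, 1480, 24]);
translate([1245, 0, 434]) cube([82, 1480, 24]);
translate([1371, 0, 434]) cube([82, 1480, 24]);
translate([1497, 0, 434]) cube([82, 1480, 24]);
translate([1623, 0, 434]) cube([82, 1480, 24]);
translate([1749, 0, 434]) cube([82, 1480, 24]);
translate([1875, 0, 434]) cube([82, 1480, 24]);


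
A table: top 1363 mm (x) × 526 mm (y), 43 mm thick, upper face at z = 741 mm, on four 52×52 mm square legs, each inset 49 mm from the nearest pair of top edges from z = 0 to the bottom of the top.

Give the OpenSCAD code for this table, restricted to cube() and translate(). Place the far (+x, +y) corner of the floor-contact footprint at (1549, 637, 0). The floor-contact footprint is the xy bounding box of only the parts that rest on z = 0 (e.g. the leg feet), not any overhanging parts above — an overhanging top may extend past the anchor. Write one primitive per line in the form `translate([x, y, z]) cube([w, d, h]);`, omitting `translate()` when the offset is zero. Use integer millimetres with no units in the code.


// leg_h = 741 - 43 = 698
translate([235, 160, 698]) cube([1363, 526, 43]);
translate([284, 209, 0]) cube([52, 52, 698]);
translate([1497, 209, 0]) cube([52, 52, 698]);
translate([284, 585, 0]) cube([52, 52, 698]);
translate([1497, 585, 0]) cube([52, 52, 698]);


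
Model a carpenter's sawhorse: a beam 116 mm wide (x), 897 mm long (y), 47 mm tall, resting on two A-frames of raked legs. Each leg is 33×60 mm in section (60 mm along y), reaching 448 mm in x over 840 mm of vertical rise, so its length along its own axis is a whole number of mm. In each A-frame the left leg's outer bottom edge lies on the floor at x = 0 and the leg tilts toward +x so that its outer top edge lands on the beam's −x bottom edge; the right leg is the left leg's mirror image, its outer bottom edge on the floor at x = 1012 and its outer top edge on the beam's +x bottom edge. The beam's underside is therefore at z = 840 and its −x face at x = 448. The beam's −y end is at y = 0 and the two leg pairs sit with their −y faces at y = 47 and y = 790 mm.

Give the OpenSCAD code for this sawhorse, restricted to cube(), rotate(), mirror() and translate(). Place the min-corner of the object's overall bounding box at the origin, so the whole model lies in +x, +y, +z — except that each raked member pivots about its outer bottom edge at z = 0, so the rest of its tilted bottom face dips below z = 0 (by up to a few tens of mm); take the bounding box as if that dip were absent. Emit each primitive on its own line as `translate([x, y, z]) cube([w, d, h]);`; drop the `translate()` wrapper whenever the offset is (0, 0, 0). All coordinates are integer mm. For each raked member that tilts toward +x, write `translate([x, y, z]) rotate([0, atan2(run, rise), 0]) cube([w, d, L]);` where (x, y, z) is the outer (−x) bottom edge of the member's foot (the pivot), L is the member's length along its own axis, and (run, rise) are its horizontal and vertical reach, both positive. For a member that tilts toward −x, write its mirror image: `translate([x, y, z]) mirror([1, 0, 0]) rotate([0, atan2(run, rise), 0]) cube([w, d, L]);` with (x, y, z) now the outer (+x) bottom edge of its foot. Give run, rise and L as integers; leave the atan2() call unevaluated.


// leg length = √(448² + 840²) = 952
// right-leg outer foot x = 2·448 + 116 = 1012
// beam min-corner = (448, 0, 840)
translate([448, 0, 840]) cube([116, 897, 47]);
translate([0, 47, 0]) rotate([0, atan2(448, 840), 0]) cube([33, 60, 952]);
translate([1012, 47, 0]) mirror([1, 0, 0]) rotate([0, atan2(448, 840), 0]) cube([33, 60, 952]);
translate([0, 790, 0]) rotate([0, atan2(448, 840), 0]) cube([33, 60, 952]);
translate([1012, 790, 0]) mirror([1, 0, 0]) rotate([0, atan2(448, 840), 0]) cube([33, 60, 952]);


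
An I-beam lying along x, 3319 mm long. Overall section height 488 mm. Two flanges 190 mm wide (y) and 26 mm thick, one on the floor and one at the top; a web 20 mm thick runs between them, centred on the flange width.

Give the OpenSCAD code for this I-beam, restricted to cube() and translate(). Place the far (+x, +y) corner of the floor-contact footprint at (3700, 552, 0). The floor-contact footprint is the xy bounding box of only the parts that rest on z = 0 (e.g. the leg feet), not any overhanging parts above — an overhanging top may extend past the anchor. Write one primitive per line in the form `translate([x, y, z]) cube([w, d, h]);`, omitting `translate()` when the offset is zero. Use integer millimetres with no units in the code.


translate([381, 362, 0]) cube([3319, 190, 26]);
translate([381, 447, 26]) cube([3319, 20, 436]);
translate([381, 362, 462]) cube([3319, 190, 26]);


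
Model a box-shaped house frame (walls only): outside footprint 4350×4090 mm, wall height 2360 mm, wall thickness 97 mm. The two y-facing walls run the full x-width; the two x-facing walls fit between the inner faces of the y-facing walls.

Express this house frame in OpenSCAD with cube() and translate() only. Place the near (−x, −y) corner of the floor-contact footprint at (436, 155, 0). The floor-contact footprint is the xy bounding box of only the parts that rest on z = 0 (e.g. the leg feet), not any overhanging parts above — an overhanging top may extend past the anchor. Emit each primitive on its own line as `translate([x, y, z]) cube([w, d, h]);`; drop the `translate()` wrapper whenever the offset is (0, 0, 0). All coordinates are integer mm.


translate([436, 155, 0]) cube([4350, 97, 2360]);
translate([436, 4148, 0]) cube([4350, 97, 2360]);
translate([436, 252, 0]) cube([97, 3896, 2360]);
translate([4689, 252, 0]) cube([97, 3896, 2360]);


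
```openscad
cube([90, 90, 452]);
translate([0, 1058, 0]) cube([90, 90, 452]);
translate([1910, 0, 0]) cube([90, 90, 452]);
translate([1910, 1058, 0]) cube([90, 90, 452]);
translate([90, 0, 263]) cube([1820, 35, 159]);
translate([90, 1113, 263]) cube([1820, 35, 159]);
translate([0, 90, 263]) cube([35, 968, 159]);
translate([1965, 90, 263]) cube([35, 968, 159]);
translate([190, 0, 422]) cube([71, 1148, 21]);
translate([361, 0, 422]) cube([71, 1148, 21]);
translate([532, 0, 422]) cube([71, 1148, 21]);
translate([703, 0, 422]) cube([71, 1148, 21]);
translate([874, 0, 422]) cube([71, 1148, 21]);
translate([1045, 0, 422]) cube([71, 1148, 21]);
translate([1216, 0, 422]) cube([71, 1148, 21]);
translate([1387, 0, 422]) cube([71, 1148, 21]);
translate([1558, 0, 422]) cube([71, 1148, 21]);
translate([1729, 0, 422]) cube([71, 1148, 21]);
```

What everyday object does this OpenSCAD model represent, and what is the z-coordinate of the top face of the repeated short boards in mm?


A bed frame. The slat-top height is 443 mm.

Four posts, four rails, and a row of slats — a bed frame. Slats sit on the rails at z = 263 + 159 = 422; with slat thickness 21, the top is 443 mm.


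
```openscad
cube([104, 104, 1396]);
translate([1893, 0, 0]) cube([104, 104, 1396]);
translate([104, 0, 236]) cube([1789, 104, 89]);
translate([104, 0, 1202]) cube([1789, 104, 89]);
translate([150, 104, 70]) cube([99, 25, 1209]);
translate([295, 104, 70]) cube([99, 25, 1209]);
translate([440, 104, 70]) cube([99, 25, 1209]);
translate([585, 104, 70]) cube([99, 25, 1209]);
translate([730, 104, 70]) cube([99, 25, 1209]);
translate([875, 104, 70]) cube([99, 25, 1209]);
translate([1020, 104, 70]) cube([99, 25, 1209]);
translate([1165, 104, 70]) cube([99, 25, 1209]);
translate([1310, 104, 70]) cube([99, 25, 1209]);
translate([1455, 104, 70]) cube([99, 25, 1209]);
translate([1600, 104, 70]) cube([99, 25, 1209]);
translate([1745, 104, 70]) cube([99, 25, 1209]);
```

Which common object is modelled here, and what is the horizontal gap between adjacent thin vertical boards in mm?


A fence section. The picket gap is 46 mm.

Two posts, two rails, 12 pickets — a fence section. Span 1789 mm holds 12 pickets of 99 mm with 13 equal gaps: ⌊(1789 − 12·99) / 13⌋ = 46 mm.


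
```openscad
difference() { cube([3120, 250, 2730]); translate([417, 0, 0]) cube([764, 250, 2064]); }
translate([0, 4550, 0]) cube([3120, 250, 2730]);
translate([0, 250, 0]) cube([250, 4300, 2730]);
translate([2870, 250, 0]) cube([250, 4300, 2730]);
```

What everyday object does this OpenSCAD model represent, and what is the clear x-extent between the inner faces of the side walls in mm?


A single room. The interior width is 2620 mm.

Four walls enclosing a rectangle with a door in the front wall — a room. Outside width 3120 minus two 250 mm walls gives 2620 mm.


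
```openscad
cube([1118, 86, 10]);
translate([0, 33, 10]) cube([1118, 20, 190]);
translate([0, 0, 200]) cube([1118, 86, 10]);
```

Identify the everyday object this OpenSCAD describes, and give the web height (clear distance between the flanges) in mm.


An I-beam. The web height is 190 mm.

Two wide flanges with a thin centred web — an I-beam. Overall 210 mm minus two 10 mm flanges gives a web of 210 − 2·10 = 190 mm.


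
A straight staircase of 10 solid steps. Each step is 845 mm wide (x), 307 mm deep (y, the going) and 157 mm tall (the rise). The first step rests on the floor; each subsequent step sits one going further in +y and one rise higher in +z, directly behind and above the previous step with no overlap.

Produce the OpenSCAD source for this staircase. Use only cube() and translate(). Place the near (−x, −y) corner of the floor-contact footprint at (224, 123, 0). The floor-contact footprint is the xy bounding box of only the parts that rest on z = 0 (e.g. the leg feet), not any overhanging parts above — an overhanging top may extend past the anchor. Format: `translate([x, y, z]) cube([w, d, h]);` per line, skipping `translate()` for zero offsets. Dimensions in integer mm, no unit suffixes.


translate([224, 123, 0]) cube([845, 307, 157]);
translate([224, 430, 157]) cube([845, 307, 157]);
translate([224, 737, 314]) cube([845, 307, 157]);
translate([224, 1044, 471]) cube([845, 307, 157]);
translate([224, 1351, 628]) cube([845, 307, 157]);
translate([224, 1658, 785]) cube([845, 307, 157]);
translate([224, 1965, 942]) cube([845, 307, 157]);
translate([224, 2272, 1099]) cube([845, 307, 157]);
translate([224, 2579, 1256]) cube([845, 307, 157]);
translate([224, 2886, 1413]) cube([845, 307, 157]);


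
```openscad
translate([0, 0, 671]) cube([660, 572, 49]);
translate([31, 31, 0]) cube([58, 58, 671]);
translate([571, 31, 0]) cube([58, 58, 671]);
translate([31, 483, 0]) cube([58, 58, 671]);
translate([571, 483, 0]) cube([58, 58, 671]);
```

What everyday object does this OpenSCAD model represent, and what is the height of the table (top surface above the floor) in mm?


A table. The table height is 720 mm.

A 660×572×49 slab sits at z = 671 on four 58 mm square posts — a table. The top surface is at 671 + 49 = 720 mm.


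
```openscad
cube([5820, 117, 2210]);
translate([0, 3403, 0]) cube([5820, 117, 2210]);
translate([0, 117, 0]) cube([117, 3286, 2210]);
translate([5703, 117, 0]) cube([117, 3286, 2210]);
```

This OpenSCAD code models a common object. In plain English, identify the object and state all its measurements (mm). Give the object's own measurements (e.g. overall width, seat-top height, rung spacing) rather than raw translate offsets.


The wall frame of a small rectangular building: four walls, each 2210 mm tall and 117 mm thick, enclosing a footprint 5820 mm (x) by 3520 mm (y) outside-to-outside, with no floor or roof. The front and back walls (the −y and +y sides) span the full width; the two side walls fit between them.


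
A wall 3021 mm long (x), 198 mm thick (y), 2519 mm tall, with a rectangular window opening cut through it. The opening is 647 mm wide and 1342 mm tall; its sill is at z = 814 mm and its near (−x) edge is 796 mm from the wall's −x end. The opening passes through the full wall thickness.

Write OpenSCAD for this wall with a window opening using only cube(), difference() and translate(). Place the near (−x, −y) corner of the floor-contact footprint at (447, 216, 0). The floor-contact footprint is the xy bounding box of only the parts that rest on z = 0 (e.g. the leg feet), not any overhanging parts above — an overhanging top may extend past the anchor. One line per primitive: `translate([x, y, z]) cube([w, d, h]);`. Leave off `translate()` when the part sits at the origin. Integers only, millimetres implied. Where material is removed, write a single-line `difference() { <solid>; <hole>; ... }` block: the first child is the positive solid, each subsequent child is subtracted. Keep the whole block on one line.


difference() { translate([447, 216, 0]) cube([3021, 198, 2519]); translate([1243, 216, 814]) cube([647, 198, 1342]); }


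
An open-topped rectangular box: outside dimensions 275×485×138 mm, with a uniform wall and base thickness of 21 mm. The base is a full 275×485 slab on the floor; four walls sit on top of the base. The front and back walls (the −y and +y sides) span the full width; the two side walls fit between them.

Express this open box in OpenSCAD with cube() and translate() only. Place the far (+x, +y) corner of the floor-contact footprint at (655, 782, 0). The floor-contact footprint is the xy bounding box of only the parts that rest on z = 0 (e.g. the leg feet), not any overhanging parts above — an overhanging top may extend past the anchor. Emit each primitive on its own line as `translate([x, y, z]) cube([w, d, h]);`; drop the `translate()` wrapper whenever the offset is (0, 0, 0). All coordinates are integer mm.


translate([380, 297, 0]) cube([275, 485, 21]);
translate([380, 297, 21]) cube([275, 21, 117]);
translate([380, 761, 21]) cube([275, 21, 117]);
translate([380, 318, 21]) cube([21, 443, 117]);
translate([634, 318, 21]) cube([21, 443, 117]);


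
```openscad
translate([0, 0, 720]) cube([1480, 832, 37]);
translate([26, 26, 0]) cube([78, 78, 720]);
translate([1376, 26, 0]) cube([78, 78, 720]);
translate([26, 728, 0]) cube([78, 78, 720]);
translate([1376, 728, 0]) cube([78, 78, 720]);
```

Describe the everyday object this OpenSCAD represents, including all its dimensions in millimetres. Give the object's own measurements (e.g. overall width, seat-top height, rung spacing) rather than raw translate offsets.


A rectangular dining table. The top is 1480×832×37 mm with its upper surface at z = 757 mm. It stands on four 78×78 mm square legs, each inset 26 mm from the nearest pair of top edges, running from the floor to the underside of the top.
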